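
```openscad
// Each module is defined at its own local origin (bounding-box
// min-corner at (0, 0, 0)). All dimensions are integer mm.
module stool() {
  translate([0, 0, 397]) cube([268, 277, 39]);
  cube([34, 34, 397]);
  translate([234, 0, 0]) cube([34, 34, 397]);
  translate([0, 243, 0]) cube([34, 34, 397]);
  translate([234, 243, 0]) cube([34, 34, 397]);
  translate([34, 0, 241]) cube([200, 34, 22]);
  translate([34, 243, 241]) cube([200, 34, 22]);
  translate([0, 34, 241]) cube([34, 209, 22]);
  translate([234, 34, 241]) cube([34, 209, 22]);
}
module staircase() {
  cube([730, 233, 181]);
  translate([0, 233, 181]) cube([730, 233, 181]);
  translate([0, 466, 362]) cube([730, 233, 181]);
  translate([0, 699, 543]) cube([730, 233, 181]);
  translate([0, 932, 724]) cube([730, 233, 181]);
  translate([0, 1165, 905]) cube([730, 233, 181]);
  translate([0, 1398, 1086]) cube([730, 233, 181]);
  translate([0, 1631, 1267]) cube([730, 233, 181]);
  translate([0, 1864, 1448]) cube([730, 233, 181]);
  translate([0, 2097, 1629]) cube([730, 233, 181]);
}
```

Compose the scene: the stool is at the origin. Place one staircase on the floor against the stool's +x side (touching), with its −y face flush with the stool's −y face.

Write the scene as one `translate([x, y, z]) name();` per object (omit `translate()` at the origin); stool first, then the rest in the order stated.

stool();
translate([268, 0, 0]) staircase();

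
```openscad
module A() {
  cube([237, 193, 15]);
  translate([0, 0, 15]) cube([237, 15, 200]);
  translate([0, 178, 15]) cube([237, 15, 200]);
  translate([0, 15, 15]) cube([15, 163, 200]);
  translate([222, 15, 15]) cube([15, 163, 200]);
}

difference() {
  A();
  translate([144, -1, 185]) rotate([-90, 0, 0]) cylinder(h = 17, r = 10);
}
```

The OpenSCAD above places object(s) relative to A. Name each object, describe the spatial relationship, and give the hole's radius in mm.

The subtracted cylinder has r = 10 mm.

A is an open box. The open box has a circular hole through its front wall. The hole's radius is 10 mm.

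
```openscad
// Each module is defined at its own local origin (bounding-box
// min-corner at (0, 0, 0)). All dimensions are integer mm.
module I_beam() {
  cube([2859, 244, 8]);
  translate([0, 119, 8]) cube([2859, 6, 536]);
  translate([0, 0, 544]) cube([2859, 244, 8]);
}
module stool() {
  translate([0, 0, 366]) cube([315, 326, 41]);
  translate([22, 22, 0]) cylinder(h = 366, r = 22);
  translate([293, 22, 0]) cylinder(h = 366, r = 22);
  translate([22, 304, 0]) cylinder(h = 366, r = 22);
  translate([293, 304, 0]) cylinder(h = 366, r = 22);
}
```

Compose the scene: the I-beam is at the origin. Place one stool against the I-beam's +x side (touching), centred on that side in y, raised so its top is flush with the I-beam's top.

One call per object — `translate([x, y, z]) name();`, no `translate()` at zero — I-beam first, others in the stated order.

I_beam();
translate([2859, -41, 145]) stool();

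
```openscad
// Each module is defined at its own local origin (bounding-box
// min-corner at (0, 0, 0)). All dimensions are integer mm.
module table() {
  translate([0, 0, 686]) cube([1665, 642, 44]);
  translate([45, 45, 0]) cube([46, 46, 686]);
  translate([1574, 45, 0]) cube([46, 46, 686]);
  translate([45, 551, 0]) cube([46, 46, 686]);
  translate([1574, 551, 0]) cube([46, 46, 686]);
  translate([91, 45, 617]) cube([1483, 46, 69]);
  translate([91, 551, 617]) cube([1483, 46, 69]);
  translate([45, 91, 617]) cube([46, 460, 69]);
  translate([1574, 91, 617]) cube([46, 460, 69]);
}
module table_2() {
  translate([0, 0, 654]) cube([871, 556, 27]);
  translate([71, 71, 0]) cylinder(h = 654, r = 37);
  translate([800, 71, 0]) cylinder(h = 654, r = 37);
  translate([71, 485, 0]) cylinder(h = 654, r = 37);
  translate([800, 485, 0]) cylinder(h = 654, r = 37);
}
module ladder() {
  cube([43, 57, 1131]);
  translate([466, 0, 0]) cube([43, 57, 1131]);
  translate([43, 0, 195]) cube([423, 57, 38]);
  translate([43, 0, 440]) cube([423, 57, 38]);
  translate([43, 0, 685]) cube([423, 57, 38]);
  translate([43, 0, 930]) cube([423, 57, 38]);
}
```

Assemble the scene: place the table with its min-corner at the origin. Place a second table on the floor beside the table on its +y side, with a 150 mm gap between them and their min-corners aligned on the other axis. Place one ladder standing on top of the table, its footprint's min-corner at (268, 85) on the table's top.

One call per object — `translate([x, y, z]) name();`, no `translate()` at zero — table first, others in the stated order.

table();
translate([0, 792, 0]) table_2();
translate([268, 85, 730]) ladder();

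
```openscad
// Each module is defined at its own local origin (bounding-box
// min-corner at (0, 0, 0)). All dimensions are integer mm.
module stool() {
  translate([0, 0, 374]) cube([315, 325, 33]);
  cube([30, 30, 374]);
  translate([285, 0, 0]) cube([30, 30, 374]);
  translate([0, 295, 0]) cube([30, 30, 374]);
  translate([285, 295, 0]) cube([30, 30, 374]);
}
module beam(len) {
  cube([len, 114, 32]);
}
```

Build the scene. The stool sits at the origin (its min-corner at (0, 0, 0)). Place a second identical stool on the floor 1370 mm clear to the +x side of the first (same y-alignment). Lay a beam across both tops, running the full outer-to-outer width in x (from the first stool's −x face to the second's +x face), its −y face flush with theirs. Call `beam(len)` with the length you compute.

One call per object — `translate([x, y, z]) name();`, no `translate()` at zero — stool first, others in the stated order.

stool();
translate([1685, 0, 0]) stool();
translate([0, 0, 407]) beam(2000);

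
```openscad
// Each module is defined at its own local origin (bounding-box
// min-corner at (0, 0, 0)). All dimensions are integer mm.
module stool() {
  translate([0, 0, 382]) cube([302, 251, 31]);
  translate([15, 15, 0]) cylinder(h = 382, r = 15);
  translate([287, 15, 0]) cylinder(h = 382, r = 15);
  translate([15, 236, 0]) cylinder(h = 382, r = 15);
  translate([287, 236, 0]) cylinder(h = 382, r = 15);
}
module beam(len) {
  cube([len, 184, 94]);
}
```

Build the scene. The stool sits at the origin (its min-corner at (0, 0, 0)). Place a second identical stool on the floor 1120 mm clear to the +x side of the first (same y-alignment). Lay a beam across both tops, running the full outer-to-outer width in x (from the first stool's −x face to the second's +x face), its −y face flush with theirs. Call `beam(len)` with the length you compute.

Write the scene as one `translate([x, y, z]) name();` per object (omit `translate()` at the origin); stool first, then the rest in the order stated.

stool();
translate([1422, 0, 0]) stool();
translate([0, 0, 413]) beam(1724);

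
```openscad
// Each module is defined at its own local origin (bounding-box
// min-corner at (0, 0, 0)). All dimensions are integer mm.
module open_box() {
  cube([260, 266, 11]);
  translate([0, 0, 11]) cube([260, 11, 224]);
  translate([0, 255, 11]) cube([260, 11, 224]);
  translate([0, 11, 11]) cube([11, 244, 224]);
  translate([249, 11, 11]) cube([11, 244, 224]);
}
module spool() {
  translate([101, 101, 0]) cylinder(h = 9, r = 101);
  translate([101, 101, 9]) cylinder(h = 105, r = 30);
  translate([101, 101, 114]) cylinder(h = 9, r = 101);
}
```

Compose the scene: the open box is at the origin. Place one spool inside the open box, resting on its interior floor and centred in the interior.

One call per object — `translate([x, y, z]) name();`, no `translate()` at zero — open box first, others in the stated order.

open_box();
translate([29, 32, 11]) spool();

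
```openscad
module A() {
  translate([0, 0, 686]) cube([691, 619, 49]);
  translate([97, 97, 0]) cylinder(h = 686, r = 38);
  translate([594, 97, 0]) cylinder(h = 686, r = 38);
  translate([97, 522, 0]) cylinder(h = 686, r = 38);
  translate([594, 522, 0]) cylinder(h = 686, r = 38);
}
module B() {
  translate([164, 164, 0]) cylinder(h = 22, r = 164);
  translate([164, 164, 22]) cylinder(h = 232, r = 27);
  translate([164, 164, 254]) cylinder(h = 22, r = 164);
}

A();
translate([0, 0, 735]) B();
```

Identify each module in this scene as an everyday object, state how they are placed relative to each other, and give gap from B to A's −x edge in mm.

A is a table. B is a spool. The spool is on top of the table. The gap from the spool to the table's −x edge is 0 mm.

The spool's min-x is at 0; the table's min-x is 0; gap = 0 mm.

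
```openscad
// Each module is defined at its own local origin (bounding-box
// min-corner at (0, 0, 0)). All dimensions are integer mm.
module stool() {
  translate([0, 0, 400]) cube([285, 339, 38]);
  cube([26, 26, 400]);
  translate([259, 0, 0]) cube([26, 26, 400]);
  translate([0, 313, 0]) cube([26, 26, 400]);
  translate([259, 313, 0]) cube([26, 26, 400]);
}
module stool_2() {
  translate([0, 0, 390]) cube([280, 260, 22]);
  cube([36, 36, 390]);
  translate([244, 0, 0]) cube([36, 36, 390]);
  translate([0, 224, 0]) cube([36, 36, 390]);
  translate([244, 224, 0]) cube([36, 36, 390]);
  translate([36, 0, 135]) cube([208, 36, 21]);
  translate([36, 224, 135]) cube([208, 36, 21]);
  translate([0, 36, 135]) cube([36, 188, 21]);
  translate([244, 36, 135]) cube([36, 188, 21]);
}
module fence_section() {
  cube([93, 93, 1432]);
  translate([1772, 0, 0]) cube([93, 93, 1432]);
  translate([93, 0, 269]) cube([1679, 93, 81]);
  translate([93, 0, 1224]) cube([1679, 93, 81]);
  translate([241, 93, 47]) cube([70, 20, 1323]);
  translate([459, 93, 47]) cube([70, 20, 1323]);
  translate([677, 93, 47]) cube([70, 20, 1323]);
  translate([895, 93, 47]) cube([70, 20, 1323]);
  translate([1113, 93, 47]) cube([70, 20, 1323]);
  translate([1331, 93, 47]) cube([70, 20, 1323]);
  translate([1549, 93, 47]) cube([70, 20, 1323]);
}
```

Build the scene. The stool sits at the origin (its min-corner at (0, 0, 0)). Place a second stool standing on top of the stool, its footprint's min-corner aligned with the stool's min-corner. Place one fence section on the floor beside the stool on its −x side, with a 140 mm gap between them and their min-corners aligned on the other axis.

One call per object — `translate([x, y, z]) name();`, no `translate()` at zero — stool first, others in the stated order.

stool();
translate([0, 0, 438]) stool_2();
translate([-2005, 0, 0]) fence_section();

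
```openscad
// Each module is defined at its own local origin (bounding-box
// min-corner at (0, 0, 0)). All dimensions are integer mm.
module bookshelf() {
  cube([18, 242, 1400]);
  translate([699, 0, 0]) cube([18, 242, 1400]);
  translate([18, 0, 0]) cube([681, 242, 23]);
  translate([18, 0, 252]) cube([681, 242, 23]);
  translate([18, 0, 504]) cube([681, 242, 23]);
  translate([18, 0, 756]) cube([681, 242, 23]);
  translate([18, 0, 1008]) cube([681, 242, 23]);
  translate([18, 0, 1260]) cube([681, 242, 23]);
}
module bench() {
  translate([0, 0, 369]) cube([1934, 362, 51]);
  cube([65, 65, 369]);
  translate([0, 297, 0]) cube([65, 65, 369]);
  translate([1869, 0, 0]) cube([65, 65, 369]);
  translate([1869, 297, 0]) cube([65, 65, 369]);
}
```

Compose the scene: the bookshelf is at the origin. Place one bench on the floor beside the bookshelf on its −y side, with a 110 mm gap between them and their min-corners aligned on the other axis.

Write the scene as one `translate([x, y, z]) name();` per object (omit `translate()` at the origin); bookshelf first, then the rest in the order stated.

bookshelf();
translate([0, -472, 0]) bench();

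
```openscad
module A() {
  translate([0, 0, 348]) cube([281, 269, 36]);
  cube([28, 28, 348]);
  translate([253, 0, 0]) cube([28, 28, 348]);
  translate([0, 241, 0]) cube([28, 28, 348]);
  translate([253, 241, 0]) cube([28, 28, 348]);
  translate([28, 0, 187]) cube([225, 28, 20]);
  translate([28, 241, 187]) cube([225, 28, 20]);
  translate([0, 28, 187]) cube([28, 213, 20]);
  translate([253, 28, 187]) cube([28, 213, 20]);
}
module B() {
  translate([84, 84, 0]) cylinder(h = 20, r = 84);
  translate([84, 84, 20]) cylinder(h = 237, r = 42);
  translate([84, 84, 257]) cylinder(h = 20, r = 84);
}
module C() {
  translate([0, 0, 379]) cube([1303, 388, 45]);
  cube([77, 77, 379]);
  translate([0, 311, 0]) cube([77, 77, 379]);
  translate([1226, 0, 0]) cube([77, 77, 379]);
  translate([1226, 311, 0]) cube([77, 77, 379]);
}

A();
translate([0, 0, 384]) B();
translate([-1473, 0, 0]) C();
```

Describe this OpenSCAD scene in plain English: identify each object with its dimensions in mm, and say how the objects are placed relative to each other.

A is a simple wooden stool: a rectangular seat 281 mm (x) by 269 mm (y), 36 mm thick, top face at z = 384 mm, on four square legs, each 28×28 mm in cross-section. The legs rest on z = 0, each flush with a corner of the seat. Four stretchers, 28 mm wide and 20 mm tall, connect adjacent legs with their undersides at z = 187 mm, each running between the inner faces of the legs it joins and aligned with the legs' outer faces on the other axis.

B is a spool: two coaxial disc flanges of radius 84 mm and thickness 20 mm, joined by a core cylinder of radius 42 mm and height 237 mm. The lower flange rests on z = 0 and the three cylinders share a vertical axis.

C is a long wooden bench with a 1303 mm (x) × 388 mm (y) seat, 45 mm thick, its top surface 424 mm above the floor. Four 77 mm square legs at the seat corners, flush with the edges, run from z = 0 to the seat underside.

The spool is on top of the stool. The bench is on the floor beside the stool on its −x side.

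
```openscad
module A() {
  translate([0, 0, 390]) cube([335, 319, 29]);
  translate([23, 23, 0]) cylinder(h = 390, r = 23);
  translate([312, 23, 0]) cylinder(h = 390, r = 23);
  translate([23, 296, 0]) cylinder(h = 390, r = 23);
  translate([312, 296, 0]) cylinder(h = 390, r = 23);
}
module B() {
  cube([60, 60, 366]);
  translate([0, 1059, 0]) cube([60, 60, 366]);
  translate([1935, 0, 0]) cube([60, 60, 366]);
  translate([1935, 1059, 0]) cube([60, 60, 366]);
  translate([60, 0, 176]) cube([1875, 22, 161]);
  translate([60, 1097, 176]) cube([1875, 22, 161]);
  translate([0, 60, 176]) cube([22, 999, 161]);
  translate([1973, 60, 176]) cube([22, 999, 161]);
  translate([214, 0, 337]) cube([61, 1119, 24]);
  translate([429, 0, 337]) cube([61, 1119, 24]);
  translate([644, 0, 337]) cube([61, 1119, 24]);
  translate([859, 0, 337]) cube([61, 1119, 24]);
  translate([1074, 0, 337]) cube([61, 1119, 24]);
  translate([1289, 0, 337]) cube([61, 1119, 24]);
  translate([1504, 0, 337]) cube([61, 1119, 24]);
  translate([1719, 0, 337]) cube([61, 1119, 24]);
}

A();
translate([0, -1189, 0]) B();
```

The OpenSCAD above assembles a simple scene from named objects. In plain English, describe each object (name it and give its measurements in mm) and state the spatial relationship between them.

A is a simple wooden stool: a rectangular seat 335 mm (x) by 319 mm (y), 29 mm thick, top face at z = 419 mm, on four round legs, each 46 mm in diameter. The legs rest on z = 0, each leg's axis is inset half a diameter from the nearest pair of seat edges (so the leg's bounding box is flush with the corner).

B is a bed frame 1995 mm long (x) by 1119 mm wide (y). Four 60×60 mm corner posts, 366 mm tall, at the corners of the footprint. Four rails of 22 mm thickness and 161 mm height run between adjacent posts with their undersides at z = 176 mm, their outer faces flush with the outside of the frame (the two x-running rails run between the posts' inner faces; the two y-running rails run between the posts' inner faces). 8 slats, each 61 mm wide (x) and 24 mm thick, lie across the top of the two x-running rails, running the full 1119 mm width of the frame in y; the slats are evenly spaced along x between the inner faces of the end posts with equal gaps (rounded down to the nearest mm) at the −x end and between each pair — any rounding remainder accumulates at the +x end.

The bed frame is on the floor beside the stool on its −y side.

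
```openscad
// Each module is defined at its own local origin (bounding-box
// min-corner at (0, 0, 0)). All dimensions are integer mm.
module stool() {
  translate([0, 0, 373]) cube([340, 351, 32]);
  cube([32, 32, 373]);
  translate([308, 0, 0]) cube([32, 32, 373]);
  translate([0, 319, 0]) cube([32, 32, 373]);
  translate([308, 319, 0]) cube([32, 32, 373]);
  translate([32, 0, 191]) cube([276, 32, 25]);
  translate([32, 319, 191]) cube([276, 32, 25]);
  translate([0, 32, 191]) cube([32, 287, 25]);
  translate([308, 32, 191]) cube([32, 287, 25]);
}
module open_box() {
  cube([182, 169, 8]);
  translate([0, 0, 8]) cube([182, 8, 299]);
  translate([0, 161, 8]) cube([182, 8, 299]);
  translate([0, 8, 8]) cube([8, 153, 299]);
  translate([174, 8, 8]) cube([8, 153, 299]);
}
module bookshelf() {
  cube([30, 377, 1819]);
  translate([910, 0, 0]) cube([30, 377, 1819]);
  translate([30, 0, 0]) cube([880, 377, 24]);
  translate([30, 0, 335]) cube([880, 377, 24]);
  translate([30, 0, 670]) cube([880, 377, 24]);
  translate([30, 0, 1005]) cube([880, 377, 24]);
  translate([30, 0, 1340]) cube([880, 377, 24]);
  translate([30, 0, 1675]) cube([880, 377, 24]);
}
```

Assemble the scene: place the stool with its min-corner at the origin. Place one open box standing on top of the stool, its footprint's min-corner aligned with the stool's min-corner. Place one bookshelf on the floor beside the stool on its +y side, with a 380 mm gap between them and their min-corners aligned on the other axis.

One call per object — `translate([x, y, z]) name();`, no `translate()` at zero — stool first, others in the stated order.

stool();
translate([0, 0, 405]) open_box();
translate([0, 731, 0]) bookshelf();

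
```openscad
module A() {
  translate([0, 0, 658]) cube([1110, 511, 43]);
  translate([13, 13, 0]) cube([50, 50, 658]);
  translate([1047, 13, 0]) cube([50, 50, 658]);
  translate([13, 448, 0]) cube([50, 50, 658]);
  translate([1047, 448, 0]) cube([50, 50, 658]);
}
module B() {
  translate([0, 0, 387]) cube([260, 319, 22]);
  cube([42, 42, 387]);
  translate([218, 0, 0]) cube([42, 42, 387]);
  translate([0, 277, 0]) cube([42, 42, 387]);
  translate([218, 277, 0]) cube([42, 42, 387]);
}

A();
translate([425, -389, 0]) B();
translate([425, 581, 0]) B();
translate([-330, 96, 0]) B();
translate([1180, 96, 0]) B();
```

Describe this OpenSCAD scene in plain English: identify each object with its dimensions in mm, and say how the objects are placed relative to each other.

A is a rectangular dining table. The top is 1110×511×43 mm with its upper surface at z = 701 mm. It stands on four 50×50 mm square legs, each inset 13 mm from the nearest pair of top edges, running from the floor to the underside of the top.

B is a four-legged stool. The seat is 260×319 mm, 22 mm thick, top at z = 409 mm. It stands on four square legs, each 42×42 mm in cross-section, from z = 0 to the seat underside, each flush with a corner of the seat.

Four stools sit around the table at the −y, +y, −x, +x sides.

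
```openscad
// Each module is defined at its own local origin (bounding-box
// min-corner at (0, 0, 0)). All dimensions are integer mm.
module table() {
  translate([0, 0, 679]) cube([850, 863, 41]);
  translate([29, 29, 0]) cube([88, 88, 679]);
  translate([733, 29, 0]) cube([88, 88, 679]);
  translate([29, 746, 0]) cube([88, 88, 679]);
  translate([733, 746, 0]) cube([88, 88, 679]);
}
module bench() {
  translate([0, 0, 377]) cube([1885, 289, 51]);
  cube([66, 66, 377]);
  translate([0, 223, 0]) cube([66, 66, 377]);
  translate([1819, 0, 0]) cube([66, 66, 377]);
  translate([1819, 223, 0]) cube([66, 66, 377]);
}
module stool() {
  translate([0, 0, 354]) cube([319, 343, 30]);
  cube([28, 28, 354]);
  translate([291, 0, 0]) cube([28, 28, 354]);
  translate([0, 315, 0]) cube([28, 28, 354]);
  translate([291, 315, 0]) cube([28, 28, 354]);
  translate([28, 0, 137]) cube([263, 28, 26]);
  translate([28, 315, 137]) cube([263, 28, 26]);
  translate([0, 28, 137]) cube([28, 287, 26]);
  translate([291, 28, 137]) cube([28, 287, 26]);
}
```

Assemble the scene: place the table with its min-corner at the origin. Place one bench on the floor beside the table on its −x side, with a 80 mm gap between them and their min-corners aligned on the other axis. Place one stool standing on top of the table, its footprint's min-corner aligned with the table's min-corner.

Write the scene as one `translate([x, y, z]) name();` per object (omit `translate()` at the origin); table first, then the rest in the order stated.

table();
translate([-1965, 0, 0]) bench();
translate([0, 0, 720]) stool();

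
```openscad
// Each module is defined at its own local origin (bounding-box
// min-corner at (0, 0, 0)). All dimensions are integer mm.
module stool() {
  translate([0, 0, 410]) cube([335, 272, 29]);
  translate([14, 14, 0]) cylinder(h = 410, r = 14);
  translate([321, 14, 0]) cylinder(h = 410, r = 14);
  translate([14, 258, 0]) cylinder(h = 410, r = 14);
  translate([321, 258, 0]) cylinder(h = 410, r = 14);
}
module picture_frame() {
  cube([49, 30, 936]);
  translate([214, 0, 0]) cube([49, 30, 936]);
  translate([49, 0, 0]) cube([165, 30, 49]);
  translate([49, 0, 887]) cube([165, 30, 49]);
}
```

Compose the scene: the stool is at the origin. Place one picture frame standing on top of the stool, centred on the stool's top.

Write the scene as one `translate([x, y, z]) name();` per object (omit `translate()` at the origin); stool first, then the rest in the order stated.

stool();
translate([36, 121, 439]) picture_frame();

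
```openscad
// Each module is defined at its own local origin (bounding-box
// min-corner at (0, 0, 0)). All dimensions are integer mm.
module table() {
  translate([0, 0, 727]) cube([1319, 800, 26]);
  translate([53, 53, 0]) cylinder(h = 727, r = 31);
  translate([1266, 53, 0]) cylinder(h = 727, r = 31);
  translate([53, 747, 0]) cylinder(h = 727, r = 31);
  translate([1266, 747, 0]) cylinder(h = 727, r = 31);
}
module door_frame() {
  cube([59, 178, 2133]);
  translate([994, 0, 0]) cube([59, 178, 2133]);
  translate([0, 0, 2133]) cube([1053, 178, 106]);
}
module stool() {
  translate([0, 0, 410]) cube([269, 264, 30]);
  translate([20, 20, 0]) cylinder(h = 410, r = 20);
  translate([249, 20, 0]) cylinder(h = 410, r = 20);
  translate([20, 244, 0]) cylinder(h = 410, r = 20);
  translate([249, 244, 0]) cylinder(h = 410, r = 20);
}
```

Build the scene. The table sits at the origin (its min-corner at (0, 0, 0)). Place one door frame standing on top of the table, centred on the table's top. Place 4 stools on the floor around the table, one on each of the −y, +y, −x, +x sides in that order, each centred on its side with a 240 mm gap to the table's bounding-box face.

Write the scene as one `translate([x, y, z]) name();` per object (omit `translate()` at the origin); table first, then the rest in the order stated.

table();
translate([133, 311, 753]) door_frame();
translate([525, -504, 0]) stool();
translate([525, 1040, 0]) stool();
translate([-509, 268, 0]) stool();
translate([1559, 268, 0]) stool();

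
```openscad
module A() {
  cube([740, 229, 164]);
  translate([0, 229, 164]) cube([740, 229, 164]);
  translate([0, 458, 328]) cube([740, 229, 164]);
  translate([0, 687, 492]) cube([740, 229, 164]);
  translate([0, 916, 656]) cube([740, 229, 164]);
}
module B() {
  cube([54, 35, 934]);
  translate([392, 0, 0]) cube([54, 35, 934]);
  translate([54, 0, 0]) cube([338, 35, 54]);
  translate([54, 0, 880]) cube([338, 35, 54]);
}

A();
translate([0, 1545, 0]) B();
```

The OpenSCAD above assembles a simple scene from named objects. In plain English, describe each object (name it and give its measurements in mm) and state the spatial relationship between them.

A is a straight staircase of 5 solid steps. Each step is 740 mm wide (x), 229 mm deep (y, the going) and 164 mm tall (the rise). The first step rests on the floor; each subsequent step sits one going further in +y and one rise higher in +z, directly behind and above the previous step with no overlap.

B is a picture frame with a 338×826 mm rectangular opening (x by z) and a uniform 54 mm border on every side. Frame depth is 35 mm along y. It is built from two vertical stiles running the full outside height and two horizontal rails spanning the gap between the stiles.

The picture frame is on the floor beside the staircase on its +y side.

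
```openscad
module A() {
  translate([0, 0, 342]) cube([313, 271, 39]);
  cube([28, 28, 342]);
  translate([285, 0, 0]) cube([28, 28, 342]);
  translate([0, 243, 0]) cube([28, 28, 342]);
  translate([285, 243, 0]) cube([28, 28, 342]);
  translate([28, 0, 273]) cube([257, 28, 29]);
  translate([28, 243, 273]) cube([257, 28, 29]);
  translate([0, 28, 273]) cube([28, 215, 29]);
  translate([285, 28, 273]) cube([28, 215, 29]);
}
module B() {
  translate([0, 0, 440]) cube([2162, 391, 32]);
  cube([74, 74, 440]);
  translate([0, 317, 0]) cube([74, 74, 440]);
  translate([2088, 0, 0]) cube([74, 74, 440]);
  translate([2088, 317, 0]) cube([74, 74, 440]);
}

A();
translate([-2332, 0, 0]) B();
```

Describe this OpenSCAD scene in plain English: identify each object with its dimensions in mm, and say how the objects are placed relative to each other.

A is a simple wooden stool: a rectangular seat 313 mm (x) by 271 mm (y), 39 mm thick, top face at z = 381 mm, on four square legs, each 28×28 mm in cross-section. The legs rest on z = 0, each flush with a corner of the seat. Four stretchers, 28 mm wide and 29 mm tall, connect adjacent legs with their undersides at z = 273 mm, each running between the inner faces of the legs it joins and aligned with the legs' outer faces on the other axis.

B is a bench: a 2162×391 mm seat slab, 32 mm thick, top at z = 472 mm, on four 74×74 mm square legs flush with the seat corners and standing on z = 0.

The bench is on the floor beside the stool on its −x side.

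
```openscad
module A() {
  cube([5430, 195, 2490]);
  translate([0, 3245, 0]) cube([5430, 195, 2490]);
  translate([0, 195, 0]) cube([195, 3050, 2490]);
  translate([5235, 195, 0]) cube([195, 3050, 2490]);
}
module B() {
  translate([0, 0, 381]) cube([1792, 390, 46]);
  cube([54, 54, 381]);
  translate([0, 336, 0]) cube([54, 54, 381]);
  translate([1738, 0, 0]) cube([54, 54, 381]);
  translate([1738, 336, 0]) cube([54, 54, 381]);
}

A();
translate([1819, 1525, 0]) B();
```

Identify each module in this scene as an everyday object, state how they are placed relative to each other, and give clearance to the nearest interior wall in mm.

Clearances: x = 1624, y = 1330; minimum 1330 mm.

A is a house frame. B is a bench. The bench sits inside the house frame, centred. The clearance to the nearest interior wall is 1330 mm.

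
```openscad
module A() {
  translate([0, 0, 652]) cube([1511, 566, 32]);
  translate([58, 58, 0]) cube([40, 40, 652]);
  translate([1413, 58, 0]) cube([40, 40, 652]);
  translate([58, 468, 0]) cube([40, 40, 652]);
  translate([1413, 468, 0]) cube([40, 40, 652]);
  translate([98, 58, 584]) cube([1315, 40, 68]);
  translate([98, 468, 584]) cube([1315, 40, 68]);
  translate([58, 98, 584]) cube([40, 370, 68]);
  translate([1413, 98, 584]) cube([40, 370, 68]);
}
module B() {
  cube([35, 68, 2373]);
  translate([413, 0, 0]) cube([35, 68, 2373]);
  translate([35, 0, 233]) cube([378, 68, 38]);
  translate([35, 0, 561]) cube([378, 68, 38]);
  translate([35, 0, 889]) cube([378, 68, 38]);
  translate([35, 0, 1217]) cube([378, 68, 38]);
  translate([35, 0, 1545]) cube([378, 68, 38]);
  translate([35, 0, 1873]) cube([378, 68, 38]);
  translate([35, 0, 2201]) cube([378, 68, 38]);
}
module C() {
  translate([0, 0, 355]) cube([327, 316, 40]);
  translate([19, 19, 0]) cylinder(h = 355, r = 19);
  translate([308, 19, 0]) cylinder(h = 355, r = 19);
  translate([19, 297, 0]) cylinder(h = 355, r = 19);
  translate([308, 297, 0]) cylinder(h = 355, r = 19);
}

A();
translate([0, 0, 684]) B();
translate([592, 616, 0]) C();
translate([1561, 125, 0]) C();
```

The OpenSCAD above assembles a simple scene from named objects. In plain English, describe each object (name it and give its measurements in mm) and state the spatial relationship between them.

A is a rectangular dining table. The top is 1511×566×32 mm with its upper surface at z = 684 mm. It stands on four 40×40 mm square legs, each inset 58 mm from the nearest pair of top edges, running from the floor to the underside of the top. Four apron rails, 40 mm thick and 68 mm tall, run between adjacent legs with their top edges flush with the underside of the top and their outer faces flush with the legs' outer faces.

B is a wooden ladder with two side rails of 35×68 mm section and 2373 mm height, set 448 mm apart overall. Between them run 7 rectangular rungs (68 mm deep, 38 mm thick), front faces flush with the rails' −y face. The bottom of the first rung is 233 mm above the floor and each subsequent rung is 328 mm higher than the one below.

C is a four-legged stool. The seat is a 327×316×40 mm slab whose top surface is at z = 395 mm; four round legs, each 38 mm in diameter, run from the floor (z = 0) to the underside of the seat, each leg's axis is inset half a diameter from the nearest pair of seat edges (so the leg's bounding box is flush with the corner).

The ladder is on top of the table. Two stools sit around the table at the +y, +x sides.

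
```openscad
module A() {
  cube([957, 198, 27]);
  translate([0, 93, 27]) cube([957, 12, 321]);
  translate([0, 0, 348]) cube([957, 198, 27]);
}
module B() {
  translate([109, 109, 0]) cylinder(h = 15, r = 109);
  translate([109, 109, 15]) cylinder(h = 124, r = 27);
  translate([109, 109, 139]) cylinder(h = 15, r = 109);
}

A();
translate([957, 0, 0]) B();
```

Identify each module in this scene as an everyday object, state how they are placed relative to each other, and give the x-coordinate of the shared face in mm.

The I-beam's +x face and the spool's −x face are both at x = 957 mm.

A is an I-beam. B is a spool. The spool is against the I-beam's +x side, with their −y faces flush. The x-coordinate of the shared face is 957 mm.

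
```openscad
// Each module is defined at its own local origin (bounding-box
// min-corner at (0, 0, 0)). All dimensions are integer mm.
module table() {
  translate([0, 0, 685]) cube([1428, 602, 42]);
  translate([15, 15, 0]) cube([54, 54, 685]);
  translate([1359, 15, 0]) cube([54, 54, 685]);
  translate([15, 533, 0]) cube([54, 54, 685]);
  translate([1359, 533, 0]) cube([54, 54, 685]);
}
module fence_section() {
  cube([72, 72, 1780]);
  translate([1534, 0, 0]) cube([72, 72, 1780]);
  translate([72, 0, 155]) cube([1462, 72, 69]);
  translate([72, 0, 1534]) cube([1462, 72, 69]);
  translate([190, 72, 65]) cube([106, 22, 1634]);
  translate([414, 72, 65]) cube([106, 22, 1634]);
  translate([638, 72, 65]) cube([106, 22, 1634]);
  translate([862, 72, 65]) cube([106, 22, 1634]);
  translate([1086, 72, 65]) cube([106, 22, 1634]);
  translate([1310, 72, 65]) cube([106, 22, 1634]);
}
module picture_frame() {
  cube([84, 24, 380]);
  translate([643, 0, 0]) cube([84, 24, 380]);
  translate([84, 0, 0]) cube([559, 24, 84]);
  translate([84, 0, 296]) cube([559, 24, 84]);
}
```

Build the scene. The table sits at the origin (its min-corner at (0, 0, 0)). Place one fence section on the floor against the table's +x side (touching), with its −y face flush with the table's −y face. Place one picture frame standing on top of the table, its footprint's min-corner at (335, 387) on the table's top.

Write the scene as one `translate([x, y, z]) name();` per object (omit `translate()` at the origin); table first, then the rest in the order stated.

table();
translate([1428, 0, 0]) fence_section();
translate([335, 387, 727]) picture_frame();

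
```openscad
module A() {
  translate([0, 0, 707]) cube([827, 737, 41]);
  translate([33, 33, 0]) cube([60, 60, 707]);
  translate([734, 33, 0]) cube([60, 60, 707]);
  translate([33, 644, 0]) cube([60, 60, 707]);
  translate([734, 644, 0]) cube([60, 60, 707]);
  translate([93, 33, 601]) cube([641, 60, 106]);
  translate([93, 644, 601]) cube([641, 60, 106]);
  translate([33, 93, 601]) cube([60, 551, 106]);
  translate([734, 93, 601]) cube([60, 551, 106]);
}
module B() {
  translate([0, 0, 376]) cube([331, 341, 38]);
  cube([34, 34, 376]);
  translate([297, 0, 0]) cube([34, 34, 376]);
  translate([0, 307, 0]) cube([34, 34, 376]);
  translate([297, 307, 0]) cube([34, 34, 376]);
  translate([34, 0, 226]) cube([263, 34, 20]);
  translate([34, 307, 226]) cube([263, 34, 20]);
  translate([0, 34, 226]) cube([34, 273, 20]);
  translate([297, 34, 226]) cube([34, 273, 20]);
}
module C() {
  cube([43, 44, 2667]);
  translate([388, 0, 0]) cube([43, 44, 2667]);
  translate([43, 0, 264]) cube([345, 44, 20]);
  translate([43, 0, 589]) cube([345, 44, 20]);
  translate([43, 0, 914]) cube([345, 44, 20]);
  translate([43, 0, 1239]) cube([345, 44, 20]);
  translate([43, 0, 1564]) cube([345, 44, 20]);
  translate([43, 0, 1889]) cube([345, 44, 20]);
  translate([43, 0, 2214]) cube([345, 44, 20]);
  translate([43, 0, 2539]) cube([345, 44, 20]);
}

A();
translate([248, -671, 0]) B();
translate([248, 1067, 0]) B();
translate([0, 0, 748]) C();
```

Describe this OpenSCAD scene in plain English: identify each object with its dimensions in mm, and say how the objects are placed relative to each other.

A is a table with a 827×737 mm rectangular top, 41 mm thick, top surface at z = 748 mm, supported by four 60×60 mm square legs, each inset 33 mm from the nearest pair of top edges, running from the floor. Four apron rails, 60 mm thick and 106 mm tall, run between adjacent legs with their top edges flush with the underside of the top and their outer faces flush with the legs' outer faces.

B is a four-legged stool. The seat is 331×341 mm, 38 mm thick, top at z = 414 mm. It stands on four square legs, each 34×34 mm in cross-section, from z = 0 to the seat underside, each flush with a corner of the seat. Four stretchers, 34 mm wide and 20 mm tall, connect adjacent legs with their undersides at z = 226 mm, each running between the inner faces of the legs it joins and aligned with the legs' outer faces on the other axis.

C is a straight ladder. Two 43×44 mm vertical rails, 2667 mm tall, stand 431 mm apart (outside-to-outside) with their front faces coplanar on the −y side. 8 rungs, each 44 mm deep and 20 mm tall, span between the inner faces of the rails, front faces flush with the rails. The lowest rung's underside is at z = 264 mm and rungs are spaced 325 mm apart (underside to underside).

Two stools sit around the table at the −y, +y sides. The ladder is on top of the table.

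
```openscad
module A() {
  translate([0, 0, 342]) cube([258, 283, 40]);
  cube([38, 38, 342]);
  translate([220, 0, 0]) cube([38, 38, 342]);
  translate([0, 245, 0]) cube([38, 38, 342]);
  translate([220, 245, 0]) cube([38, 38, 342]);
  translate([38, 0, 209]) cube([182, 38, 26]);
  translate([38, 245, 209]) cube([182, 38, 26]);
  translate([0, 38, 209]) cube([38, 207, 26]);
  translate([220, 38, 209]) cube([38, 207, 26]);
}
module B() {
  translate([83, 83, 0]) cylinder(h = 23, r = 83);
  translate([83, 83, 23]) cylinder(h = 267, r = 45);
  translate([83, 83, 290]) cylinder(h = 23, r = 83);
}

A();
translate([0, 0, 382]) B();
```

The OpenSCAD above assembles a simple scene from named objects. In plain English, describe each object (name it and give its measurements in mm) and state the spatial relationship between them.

A is a simple wooden stool: a rectangular seat 258 mm (x) by 283 mm (y), 40 mm thick, top face at z = 382 mm, on four square legs, each 38×38 mm in cross-section. The legs rest on z = 0, each flush with a corner of the seat. Four stretchers, 38 mm wide and 26 mm tall, connect adjacent legs with their undersides at z = 209 mm, each running between the inner faces of the legs it joins and aligned with the legs' outer faces on the other axis.

B is a spool: two coaxial disc flanges of radius 83 mm and thickness 23 mm, joined by a core cylinder of radius 45 mm and height 267 mm. The lower flange rests on z = 0 and the three cylinders share a vertical axis.

The spool is on top of the stool.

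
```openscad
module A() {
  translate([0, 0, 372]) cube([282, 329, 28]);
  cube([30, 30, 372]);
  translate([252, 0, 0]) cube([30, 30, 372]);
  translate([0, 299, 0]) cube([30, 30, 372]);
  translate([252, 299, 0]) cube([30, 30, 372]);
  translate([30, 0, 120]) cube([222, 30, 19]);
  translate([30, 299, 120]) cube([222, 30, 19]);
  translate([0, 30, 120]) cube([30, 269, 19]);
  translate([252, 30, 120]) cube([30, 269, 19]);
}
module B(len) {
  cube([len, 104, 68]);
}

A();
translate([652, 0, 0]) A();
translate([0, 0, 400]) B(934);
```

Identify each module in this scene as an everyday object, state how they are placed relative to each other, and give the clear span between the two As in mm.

Second stool starts at x = 652; first ends at x = 282; clear span = 652 − 282 = 370 mm.

A is a stool. B is a beam. A beam spans the tops of two stools. The clear span between the two stools is 370 mm.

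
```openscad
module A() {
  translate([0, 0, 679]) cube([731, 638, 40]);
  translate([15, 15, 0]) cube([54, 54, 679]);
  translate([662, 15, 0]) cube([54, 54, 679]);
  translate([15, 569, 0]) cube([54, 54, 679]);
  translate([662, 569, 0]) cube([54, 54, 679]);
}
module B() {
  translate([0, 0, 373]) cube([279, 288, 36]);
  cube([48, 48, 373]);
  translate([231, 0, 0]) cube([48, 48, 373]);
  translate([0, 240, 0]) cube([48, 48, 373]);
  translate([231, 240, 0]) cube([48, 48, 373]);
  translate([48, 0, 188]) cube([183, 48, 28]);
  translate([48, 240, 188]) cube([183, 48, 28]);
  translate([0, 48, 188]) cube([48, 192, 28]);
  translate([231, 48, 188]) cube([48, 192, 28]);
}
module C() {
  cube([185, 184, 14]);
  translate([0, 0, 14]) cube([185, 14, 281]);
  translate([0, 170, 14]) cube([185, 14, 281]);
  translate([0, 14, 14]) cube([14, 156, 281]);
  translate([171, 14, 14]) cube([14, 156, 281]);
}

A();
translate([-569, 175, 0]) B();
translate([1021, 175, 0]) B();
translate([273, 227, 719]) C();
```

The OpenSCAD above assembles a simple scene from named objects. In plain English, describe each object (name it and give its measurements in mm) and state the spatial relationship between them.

A is a rectangular dining table. The top is 731×638×40 mm with its upper surface at z = 719 mm. It stands on four 54×54 mm square legs, each inset 15 mm from the nearest pair of top edges, running from the floor to the underside of the top.

B is a four-legged stool. The seat is 279×288 mm, 36 mm thick, top at z = 409 mm. It stands on four square legs, each 48×48 mm in cross-section, from z = 0 to the seat underside, each flush with a corner of the seat. Four stretchers, 48 mm wide and 28 mm tall, connect adjacent legs with their undersides at z = 188 mm, each running between the inner faces of the legs it joins and aligned with the legs' outer faces on the other axis.

C is an open storage box with external size 185×184×295 mm and wall thickness 14 mm (the base is also 14 mm thick). The base covers the whole footprint; the four walls stand on the base, with the y-facing walls full-width and the x-facing walls fitting between their inner faces.

Two stools sit around the table at the −x, +x sides. The open box is on top of the table, centred.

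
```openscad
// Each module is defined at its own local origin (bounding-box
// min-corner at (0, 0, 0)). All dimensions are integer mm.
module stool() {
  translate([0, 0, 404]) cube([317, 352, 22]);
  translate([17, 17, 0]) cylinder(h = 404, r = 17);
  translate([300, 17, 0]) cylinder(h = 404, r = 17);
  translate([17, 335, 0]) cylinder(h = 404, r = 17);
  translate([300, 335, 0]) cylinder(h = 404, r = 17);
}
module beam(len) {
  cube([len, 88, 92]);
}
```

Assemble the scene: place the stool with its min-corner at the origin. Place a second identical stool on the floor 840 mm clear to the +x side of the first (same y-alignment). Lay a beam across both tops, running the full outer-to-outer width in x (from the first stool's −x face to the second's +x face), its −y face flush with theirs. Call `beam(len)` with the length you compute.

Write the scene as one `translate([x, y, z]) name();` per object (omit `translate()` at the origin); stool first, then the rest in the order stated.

stool();
translate([1157, 0, 0]) stool();
translate([0, 0, 426]) beam(1474);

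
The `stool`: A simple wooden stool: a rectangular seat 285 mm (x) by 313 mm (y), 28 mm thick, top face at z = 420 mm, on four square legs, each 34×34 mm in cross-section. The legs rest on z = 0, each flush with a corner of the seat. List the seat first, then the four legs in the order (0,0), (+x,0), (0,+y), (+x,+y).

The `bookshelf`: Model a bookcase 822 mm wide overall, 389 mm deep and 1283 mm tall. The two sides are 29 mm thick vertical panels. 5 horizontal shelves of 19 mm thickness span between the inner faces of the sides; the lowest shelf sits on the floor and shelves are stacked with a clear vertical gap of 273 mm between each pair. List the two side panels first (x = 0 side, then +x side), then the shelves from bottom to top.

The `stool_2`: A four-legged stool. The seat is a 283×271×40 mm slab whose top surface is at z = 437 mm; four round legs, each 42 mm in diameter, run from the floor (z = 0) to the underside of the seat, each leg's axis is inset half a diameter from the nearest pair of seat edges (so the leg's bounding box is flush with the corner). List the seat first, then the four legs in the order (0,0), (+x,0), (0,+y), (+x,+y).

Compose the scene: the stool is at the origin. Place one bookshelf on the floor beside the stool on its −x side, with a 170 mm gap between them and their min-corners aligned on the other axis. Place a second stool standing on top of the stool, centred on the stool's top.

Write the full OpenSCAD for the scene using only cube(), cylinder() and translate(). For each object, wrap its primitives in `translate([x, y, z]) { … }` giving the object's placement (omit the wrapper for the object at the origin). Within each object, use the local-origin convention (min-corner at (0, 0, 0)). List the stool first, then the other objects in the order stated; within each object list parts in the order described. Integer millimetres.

translate([0, 0, 392]) cube([285, 313, 28]);
cube([34, 34, 392]);
translate([251, 0, 0]) cube([34, 34, 392]);
translate([0, 279, 0]) cube([34, 34, 392]);
translate([251, 279, 0]) cube([34, 34, 392]);
translate([-992, 0, 0]) {
  cube([29, 389, 1283]);
  translate([793, 0, 0]) cube([29, 389, 1283]);
  translate([29, 0, 0]) cube([764, 389, 19]);
  translate([29, 0, 292]) cube([764, 389, 19]);
  translate([29, 0, 584]) cube([764, 389, 19]);
  translate([29, 0, 876]) cube([764, 389, 19]);
  translate([29, 0, 1168]) cube([764, 389, 19]);
}
translate([1, 21, 420]) {
  translate([0, 0, 397]) cube([283, 271, 40]);
  translate([21, 21, 0]) cylinder(h = 397, r = 21);
  translate([262, 21, 0]) cylinder(h = 397, r = 21);
  translate([21, 250, 0]) cylinder(h = 397, r = 21);
  translate([262, 250, 0]) cylinder(h = 397, r = 21);
}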